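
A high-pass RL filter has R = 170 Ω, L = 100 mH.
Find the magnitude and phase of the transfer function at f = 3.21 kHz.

Step 1 — Angular frequency: ω = 2π·3210 = 2.017e+04 rad/s.
Step 2 — Transfer function: H(jω) = jωL/(R + jωL).
Step 3 — Numerator jωL = j·2017; denominator R + jωL = 170 + j2017.
Step 4 — H = 0.9929 + j0.08369.
Step 5 — Magnitude: |H| = 0.9965 (-0.0 dB); phase: φ = 4.8°.

|H| = 0.9965 (-0.0 dB), φ = 4.8°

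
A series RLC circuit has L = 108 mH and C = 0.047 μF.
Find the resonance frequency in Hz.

Step 1 — Resonance condition Im(Z)=0 gives ω₀ = 1/√(LC).
Step 2 — ω₀ = 1/√(0.108·4.7e-08) = 1.404e+04 rad/s.
Step 3 — f₀ = ω₀/(2π) = 2234 Hz.

f₀ = 2234 Hz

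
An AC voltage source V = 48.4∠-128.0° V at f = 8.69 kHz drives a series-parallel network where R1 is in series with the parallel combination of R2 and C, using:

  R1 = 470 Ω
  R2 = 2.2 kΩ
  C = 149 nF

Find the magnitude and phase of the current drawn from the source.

Step 1 — Angular frequency: ω = 2π·f = 2π·8690 = 5.46e+04 rad/s.
Step 2 — Component impedances:
  R1: Z = R = 470 Ω
  R2: Z = R = 2200 Ω
  C: Z = 1/(jωC) = -j/(ω·C) = 0 - j122.9 Ω
Step 3 — Parallel branch: R2 || C = 1/(1/R2 + 1/C) = 6.846 - j122.5 Ω.
Step 4 — Series with R1: Z_total = R1 + (R2 || C) = 476.8 - j122.5 Ω = 492.3∠-14.4° Ω.
Step 5 — Source phasor: V = 48.4∠-128.0° V = -29.8 - j38.14 V.
Step 6 — Ohm's law: I = V / Z_total = (-29.8 - j38.14) / (476.8 - j122.5) = -0.03934 - j0.09009 A.
Step 7 — Convert to polar: |I| = 0.09831 A, ∠I = -113.6°.

I = 0.09831∠-113.6° A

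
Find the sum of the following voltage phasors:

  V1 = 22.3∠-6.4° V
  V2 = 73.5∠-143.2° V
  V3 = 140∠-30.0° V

Step 1 — Convert each phasor to rectangular form:
  V1 = 22.3·(cos(-6.4°) + j·sin(-6.4°)) = 22.16 - j2.486 V
  V2 = 73.5·(cos(-143.2°) + j·sin(-143.2°)) = -58.85 - j44.03 V
  V3 = 140·(cos(-30.0°) + j·sin(-30.0°)) = 121.2 - j70 V
Step 2 — Sum components: V_total = 84.55 - j116.5 V.
Step 3 — Convert to polar: |V_total| = 144 V, ∠V_total = -54.0°.

V_total = 144∠-54.0° V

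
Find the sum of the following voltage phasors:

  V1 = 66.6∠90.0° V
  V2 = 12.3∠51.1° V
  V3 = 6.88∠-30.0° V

Step 1 — Convert each phasor to rectangular form:
  V1 = 66.6·(cos(90.0°) + j·sin(90.0°)) = 0 + j66.6 V
  V2 = 12.3·(cos(51.1°) + j·sin(51.1°)) = 7.724 + j9.572 V
  V3 = 6.88·(cos(-30.0°) + j·sin(-30.0°)) = 5.958 - j3.44 V
Step 2 — Sum components: V_total = 13.68 + j72.73 V.
Step 3 — Convert to polar: |V_total| = 74.01 V, ∠V_total = 79.3°.

V_total = 74.01∠79.3° V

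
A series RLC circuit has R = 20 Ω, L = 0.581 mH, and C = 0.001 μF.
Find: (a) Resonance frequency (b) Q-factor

Step 1 — Resonance condition Im(Z)=0 gives ω₀ = 1/√(LC).
Step 2 — ω₀ = 1/√(0.000581·1e-09) = 1.312e+06 rad/s.
Step 3 — f₀ = ω₀/(2π) = 2.088e+05 Hz.
Step 4 — Series Q: Q = ω₀L/R = 1.312e+06·0.000581/20 = 38.11.

(a) f₀ = 2.088e+05 Hz  (b) Q = 38.11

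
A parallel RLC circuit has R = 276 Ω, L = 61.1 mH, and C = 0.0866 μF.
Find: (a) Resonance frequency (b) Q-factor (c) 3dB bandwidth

Step 1 — Resonance: ω₀ = 1/√(LC) = 1/√(0.0611·8.66e-08) = 1.375e+04 rad/s.
Step 2 — f₀ = ω₀/(2π) = 2188 Hz.
Step 3 — Parallel Q: Q = R/(ω₀L) = 276/(1.375e+04·0.0611) = 0.3286.
Step 4 — Bandwidth: Δω = ω₀/Q = 4.184e+04 rad/s; BW = Δω/(2π) = 6659 Hz.

(a) f₀ = 2188 Hz  (b) Q = 0.3286  (c) BW = 6659 Hz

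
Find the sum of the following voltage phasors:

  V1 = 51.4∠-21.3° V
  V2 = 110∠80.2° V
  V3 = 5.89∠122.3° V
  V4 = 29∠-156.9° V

Step 1 — Convert each phasor to rectangular form:
  V1 = 51.4·(cos(-21.3°) + j·sin(-21.3°)) = 47.89 - j18.67 V
  V2 = 110·(cos(80.2°) + j·sin(80.2°)) = 18.72 + j108.4 V
  V3 = 5.89·(cos(122.3°) + j·sin(122.3°)) = -3.147 + j4.979 V
  V4 = 29·(cos(-156.9°) + j·sin(-156.9°)) = -26.67 - j11.38 V
Step 2 — Sum components: V_total = 36.79 + j83.32 V.
Step 3 — Convert to polar: |V_total| = 91.08 V, ∠V_total = 66.2°.

V_total = 91.08∠66.2° V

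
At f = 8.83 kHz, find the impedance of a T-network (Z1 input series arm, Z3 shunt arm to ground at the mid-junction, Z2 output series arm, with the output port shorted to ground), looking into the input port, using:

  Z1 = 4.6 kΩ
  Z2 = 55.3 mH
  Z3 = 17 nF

Step 1 — Angular frequency: ω = 2π·f = 2π·8830 = 5.548e+04 rad/s.
Step 2 — Component impedances:
  Z1: Z = R = 4600 Ω
  Z2: Z = jωL = j·5.548e+04·0.0553 = 0 + j3068 Ω
  Z3: Z = 1/(jωC) = -j/(ω·C) = 0 - j1060 Ω
Step 3 — With the output port shorted to ground, the output series arm Z2 runs from the junction to ground; the shunt arm Z3 also runs from the junction to ground. They appear in parallel: Z3 || Z2 = 0 - j1620 Ω.
Step 4 — Series with input arm Z1: Z_in = Z1 + (Z3 || Z2) = 4600 - j1620 Ω = 4877∠-19.4° Ω.

Z = 4600 - j1620 Ω = 4877∠-19.4° Ω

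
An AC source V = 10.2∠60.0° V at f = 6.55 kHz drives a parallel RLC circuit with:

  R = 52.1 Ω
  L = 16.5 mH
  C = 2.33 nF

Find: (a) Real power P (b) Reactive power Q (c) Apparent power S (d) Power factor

Step 1 — Angular frequency: ω = 2π·f = 2π·6550 = 4.115e+04 rad/s.
Step 2 — Component impedances:
  R: Z = R = 52.1 Ω
  L: Z = jωL = j·4.115e+04·0.0165 = 0 + j679.1 Ω
  C: Z = 1/(jωC) = -j/(ω·C) = 0 - j1.043e+04 Ω
Step 3 — Parallel combination: 1/Z_total = 1/R + 1/L + 1/C; Z_total = 51.83 + j3.718 Ω = 51.97∠4.1° Ω.
Step 4 — Source phasor: V = 10.2∠60.0° V = 5.1 + j8.833 V.
Step 5 — Current: I = V / Z = 0.1101 + j0.1625 A = 0.1963∠55.9° A.
Step 6 — Complex power: S = V·I* = 1.997 + j0.1432 VA.
Step 7 — Real power: P = Re(S) = 1.997 W.
Step 8 — Reactive power: Q = Im(S) = 0.1432 VAR.
Step 9 — Apparent power: |S| = 2.002 VA.
Step 10 — Power factor: PF = P/|S| = 0.9974 (lagging).

(a) P = 1.997 W  (b) Q = 0.1432 VAR  (c) S = 2.002 VA  (d) PF = 0.9974 (lagging)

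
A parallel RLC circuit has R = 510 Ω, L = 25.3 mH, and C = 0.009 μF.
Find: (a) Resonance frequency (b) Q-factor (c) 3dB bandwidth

Step 1 — Resonance: ω₀ = 1/√(LC) = 1/√(0.0253·9e-09) = 6.627e+04 rad/s.
Step 2 — f₀ = ω₀/(2π) = 1.055e+04 Hz.
Step 3 — Parallel Q: Q = R/(ω₀L) = 510/(6.627e+04·0.0253) = 0.3042.
Step 4 — Bandwidth: Δω = ω₀/Q = 2.179e+05 rad/s; BW = Δω/(2π) = 3.467e+04 Hz.

(a) f₀ = 1.055e+04 Hz  (b) Q = 0.3042  (c) BW = 3.467e+04 Hz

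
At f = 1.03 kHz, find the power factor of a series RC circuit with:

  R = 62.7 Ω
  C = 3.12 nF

Step 1 — Angular frequency: ω = 2π·f = 2π·1030 = 6472 rad/s.
Step 2 — Component impedances:
  R: Z = R = 62.7 Ω
  C: Z = 1/(jωC) = -j/(ω·C) = 0 - j4.953e+04 Ω
Step 3 — Series combination: Z_total = R + C = 62.7 - j4.953e+04 Ω = 4.953e+04∠-89.9° Ω.
Step 4 — Power factor: PF = cos(φ) = Re(Z)/|Z| = 62.7/4.953e+04 = 0.001266.
Step 5 — Type: Im(Z) = -4.953e+04 ⇒ leading (phase φ = -89.9°).

PF = 0.001266 (leading, φ = -89.9°)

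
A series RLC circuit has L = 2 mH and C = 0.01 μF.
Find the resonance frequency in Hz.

Step 1 — Resonance condition Im(Z)=0 gives ω₀ = 1/√(LC).
Step 2 — ω₀ = 1/√(0.002·1e-08) = 2.236e+05 rad/s.
Step 3 — f₀ = ω₀/(2π) = 3.559e+04 Hz.

f₀ = 3.559e+04 Hz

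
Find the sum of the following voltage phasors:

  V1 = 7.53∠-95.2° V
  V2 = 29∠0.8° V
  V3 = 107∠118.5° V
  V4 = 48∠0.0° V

Step 1 — Convert each phasor to rectangular form:
  V1 = 7.53·(cos(-95.2°) + j·sin(-95.2°)) = -0.6825 - j7.499 V
  V2 = 29·(cos(0.8°) + j·sin(0.8°)) = 29 + j0.4049 V
  V3 = 107·(cos(118.5°) + j·sin(118.5°)) = -51.06 + j94.03 V
  V4 = 48·(cos(0.0°) + j·sin(0.0°)) = 48 V
Step 2 — Sum components: V_total = 25.26 + j86.94 V.
Step 3 — Convert to polar: |V_total| = 90.53 V, ∠V_total = 73.8°.

V_total = 90.53∠73.8° V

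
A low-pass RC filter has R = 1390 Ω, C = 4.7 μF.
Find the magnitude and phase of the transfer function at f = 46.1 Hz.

Step 1 — Angular frequency: ω = 2π·46.1 = 289.7 rad/s.
Step 2 — Transfer function: H(jω) = 1/(1 + jωRC).
Step 3 — Denominator: 1 + jωRC = 1 + j·289.7·1390·4.7e-06 = 1 + j1.892.
Step 4 — H = 0.2183 - j0.4131.
Step 5 — Magnitude: |H| = 0.4672 (-6.6 dB); phase: φ = -62.1°.

|H| = 0.4672 (-6.6 dB), φ = -62.1°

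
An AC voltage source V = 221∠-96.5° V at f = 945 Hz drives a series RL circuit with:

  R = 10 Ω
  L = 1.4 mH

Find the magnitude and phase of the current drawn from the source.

Step 1 — Angular frequency: ω = 2π·f = 2π·945 = 5938 rad/s.
Step 2 — Component impedances:
  R: Z = R = 10 Ω
  L: Z = jωL = j·5938·0.0014 = 0 + j8.313 Ω
Step 3 — Series combination: Z_total = R + L = 10 + j8.313 Ω = 13∠39.7° Ω.
Step 4 — Source phasor: V = 221∠-96.5° V = -25.02 - j219.6 V.
Step 5 — Ohm's law: I = V / Z_total = (-25.02 - j219.6) / (10 + j8.313) = -12.27 - j11.76 A.
Step 6 — Convert to polar: |I| = 16.99 A, ∠I = -136.2°.

I = 16.99∠-136.2° A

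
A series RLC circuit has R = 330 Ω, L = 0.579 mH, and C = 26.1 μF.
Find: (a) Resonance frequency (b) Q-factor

Step 1 — Resonance condition Im(Z)=0 gives ω₀ = 1/√(LC).
Step 2 — ω₀ = 1/√(0.000579·2.61e-05) = 8135 rad/s.
Step 3 — f₀ = ω₀/(2π) = 1295 Hz.
Step 4 — Series Q: Q = ω₀L/R = 8135·0.000579/330 = 0.01427.

(a) f₀ = 1295 Hz  (b) Q = 0.01427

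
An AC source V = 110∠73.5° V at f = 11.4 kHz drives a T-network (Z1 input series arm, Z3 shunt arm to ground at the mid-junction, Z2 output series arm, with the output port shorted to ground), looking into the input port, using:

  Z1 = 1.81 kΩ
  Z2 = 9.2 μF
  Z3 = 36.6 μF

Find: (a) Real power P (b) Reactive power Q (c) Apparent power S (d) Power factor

Step 1 — Angular frequency: ω = 2π·f = 2π·1.14e+04 = 7.163e+04 rad/s.
Step 2 — Component impedances:
  Z1: Z = R = 1810 Ω
  Z2: Z = 1/(jωC) = -j/(ω·C) = 0 - j1.517 Ω
  Z3: Z = 1/(jωC) = -j/(ω·C) = 0 - j0.3814 Ω
Step 3 — With the output port shorted to ground, the output series arm Z2 runs from the junction to ground; the shunt arm Z3 also runs from the junction to ground. They appear in parallel: Z3 || Z2 = 0 - j0.3048 Ω.
Step 4 — Series with input arm Z1: Z_in = Z1 + (Z3 || Z2) = 1810 - j0.3048 Ω = 1810∠-0.0° Ω.
Step 5 — Source phasor: V = 110∠73.5° V = 31.24 + j105.5 V.
Step 6 — Current: I = V / Z = 0.01725 + j0.05827 A = 0.06077∠73.5° A.
Step 7 — Complex power: S = V·I* = 6.685 - j0.001126 VA.
Step 8 — Real power: P = Re(S) = 6.685 W.
Step 9 — Reactive power: Q = Im(S) = -0.001126 VAR.
Step 10 — Apparent power: |S| = 6.685 VA.
Step 11 — Power factor: PF = P/|S| = 1 (leading).

(a) P = 6.685 W  (b) Q = -0.001126 VAR  (c) S = 6.685 VA  (d) PF = 1 (leading)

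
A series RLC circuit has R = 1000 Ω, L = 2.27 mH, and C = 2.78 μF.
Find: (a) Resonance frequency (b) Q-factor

Step 1 — Resonance condition Im(Z)=0 gives ω₀ = 1/√(LC).
Step 2 — ω₀ = 1/√(0.00227·2.78e-06) = 1.259e+04 rad/s.
Step 3 — f₀ = ω₀/(2π) = 2003 Hz.
Step 4 — Series Q: Q = ω₀L/R = 1.259e+04·0.00227/1000 = 0.02858.

(a) f₀ = 2003 Hz  (b) Q = 0.02858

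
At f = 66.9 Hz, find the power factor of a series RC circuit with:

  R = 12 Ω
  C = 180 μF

Step 1 — Angular frequency: ω = 2π·f = 2π·66.9 = 420.3 rad/s.
Step 2 — Component impedances:
  R: Z = R = 12 Ω
  C: Z = 1/(jωC) = -j/(ω·C) = 0 - j13.22 Ω
Step 3 — Series combination: Z_total = R + C = 12 - j13.22 Ω = 17.85∠-47.8° Ω.
Step 4 — Power factor: PF = cos(φ) = Re(Z)/|Z| = 12/17.852 = 0.6722.
Step 5 — Type: Im(Z) = -13.22 ⇒ leading (phase φ = -47.8°).

PF = 0.6722 (leading, φ = -47.8°)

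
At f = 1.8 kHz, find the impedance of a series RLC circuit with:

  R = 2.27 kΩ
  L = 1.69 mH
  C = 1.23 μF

Step 1 — Angular frequency: ω = 2π·f = 2π·1800 = 1.131e+04 rad/s.
Step 2 — Component impedances:
  R: Z = R = 2270 Ω
  L: Z = jωL = j·1.131e+04·0.00169 = 0 + j19.11 Ω
  C: Z = 1/(jωC) = -j/(ω·C) = 0 - j71.89 Ω
Step 3 — Series combination: Z_total = R + L + C = 2270 - j52.77 Ω = 2271∠-1.3° Ω.

Z = 2270 - j52.77 Ω = 2271∠-1.3° Ω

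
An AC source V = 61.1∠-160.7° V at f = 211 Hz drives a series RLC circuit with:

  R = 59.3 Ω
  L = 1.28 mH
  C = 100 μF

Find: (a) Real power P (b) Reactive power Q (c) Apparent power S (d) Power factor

Step 1 — Angular frequency: ω = 2π·f = 2π·211 = 1326 rad/s.
Step 2 — Component impedances:
  R: Z = R = 59.3 Ω
  L: Z = jωL = j·1326·0.00128 = 0 + j1.697 Ω
  C: Z = 1/(jωC) = -j/(ω·C) = 0 - j7.543 Ω
Step 3 — Series combination: Z_total = R + L + C = 59.3 - j5.846 Ω = 59.59∠-5.6° Ω.
Step 4 — Source phasor: V = 61.1∠-160.7° V = -57.67 - j20.19 V.
Step 5 — Current: I = V / Z = -0.9298 - j0.4322 A = 1.025∠-155.1° A.
Step 6 — Complex power: S = V·I* = 62.35 - j6.146 VA.
Step 7 — Real power: P = Re(S) = 62.35 W.
Step 8 — Reactive power: Q = Im(S) = -6.146 VAR.
Step 9 — Apparent power: |S| = 62.65 VA.
Step 10 — Power factor: PF = P/|S| = 0.9952 (leading).

(a) P = 62.35 W  (b) Q = -6.146 VAR  (c) S = 62.65 VA  (d) PF = 0.9952 (leading)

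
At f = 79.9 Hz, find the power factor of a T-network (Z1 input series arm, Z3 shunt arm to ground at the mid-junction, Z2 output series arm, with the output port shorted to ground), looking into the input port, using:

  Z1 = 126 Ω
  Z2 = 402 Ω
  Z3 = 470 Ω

Step 1 — Angular frequency: ω = 2π·f = 2π·79.9 = 502 rad/s.
Step 2 — Component impedances:
  Z1: Z = R = 126 Ω
  Z2: Z = R = 402 Ω
  Z3: Z = R = 470 Ω
Step 3 — With the output port shorted to ground, the output series arm Z2 runs from the junction to ground; the shunt arm Z3 also runs from the junction to ground. They appear in parallel: Z3 || Z2 = 216.7 Ω.
Step 4 — Series with input arm Z1: Z_in = Z1 + (Z3 || Z2) = 342.7 Ω = 342.7∠0.0° Ω.
Step 5 — Power factor: PF = cos(φ) = Re(Z)/|Z| = 342.7/342.7 = 1.
Step 6 — Type: Im(Z) = 0 ⇒ unity (phase φ = 0.0°).

PF = 1 (unity, φ = 0.0°)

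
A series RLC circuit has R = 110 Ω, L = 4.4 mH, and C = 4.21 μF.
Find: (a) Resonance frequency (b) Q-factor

Step 1 — Resonance condition Im(Z)=0 gives ω₀ = 1/√(LC).
Step 2 — ω₀ = 1/√(0.0044·4.21e-06) = 7347 rad/s.
Step 3 — f₀ = ω₀/(2π) = 1169 Hz.
Step 4 — Series Q: Q = ω₀L/R = 7347·0.0044/110 = 0.2939.

(a) f₀ = 1169 Hz  (b) Q = 0.2939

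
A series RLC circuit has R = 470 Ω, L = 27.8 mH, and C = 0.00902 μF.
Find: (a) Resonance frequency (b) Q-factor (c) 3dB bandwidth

Step 1 — Resonance: ω₀ = 1/√(LC) = 1/√(0.0278·9.02e-09) = 6.315e+04 rad/s.
Step 2 — f₀ = ω₀/(2π) = 1.005e+04 Hz.
Step 3 — Series Q: Q = ω₀L/R = 6.315e+04·0.0278/470 = 3.735.
Step 4 — Bandwidth: Δω = ω₀/Q = 1.691e+04 rad/s; BW = Δω/(2π) = 2691 Hz.

(a) f₀ = 1.005e+04 Hz  (b) Q = 3.735  (c) BW = 2691 Hz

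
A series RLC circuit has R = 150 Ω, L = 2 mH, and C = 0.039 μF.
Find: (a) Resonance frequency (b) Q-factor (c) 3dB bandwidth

Step 1 — Resonance: ω₀ = 1/√(LC) = 1/√(0.002·3.9e-08) = 1.132e+05 rad/s.
Step 2 — f₀ = ω₀/(2π) = 1.802e+04 Hz.
Step 3 — Series Q: Q = ω₀L/R = 1.132e+05·0.002/150 = 1.51.
Step 4 — Bandwidth: Δω = ω₀/Q = 7.5e+04 rad/s; BW = Δω/(2π) = 1.194e+04 Hz.

(a) f₀ = 1.802e+04 Hz  (b) Q = 1.51  (c) BW = 1.194e+04 Hz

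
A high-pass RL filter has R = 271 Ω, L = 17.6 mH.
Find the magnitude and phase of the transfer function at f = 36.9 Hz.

Step 1 — Angular frequency: ω = 2π·36.9 = 231.8 rad/s.
Step 2 — Transfer function: H(jω) = jωL/(R + jωL).
Step 3 — Numerator jωL = j·4.081; denominator R + jωL = 271 + j4.081.
Step 4 — H = 0.0002267 + j0.01505.
Step 5 — Magnitude: |H| = 0.01506 (-36.4 dB); phase: φ = 89.1°.

|H| = 0.01506 (-36.4 dB), φ = 89.1°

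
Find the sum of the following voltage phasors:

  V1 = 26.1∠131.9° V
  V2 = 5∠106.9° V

Step 1 — Convert each phasor to rectangular form:
  V1 = 26.1·(cos(131.9°) + j·sin(131.9°)) = -17.43 + j19.43 V
  V2 = 5·(cos(106.9°) + j·sin(106.9°)) = -1.454 + j4.784 V
Step 2 — Sum components: V_total = -18.88 + j24.21 V.
Step 3 — Convert to polar: |V_total| = 30.7 V, ∠V_total = 128.0°.

V_total = 30.7∠128.0° V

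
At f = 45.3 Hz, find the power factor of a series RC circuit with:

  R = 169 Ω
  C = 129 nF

Step 1 — Angular frequency: ω = 2π·f = 2π·45.3 = 284.6 rad/s.
Step 2 — Component impedances:
  R: Z = R = 169 Ω
  C: Z = 1/(jωC) = -j/(ω·C) = 0 - j2.724e+04 Ω
Step 3 — Series combination: Z_total = R + C = 169 - j2.724e+04 Ω = 2.724e+04∠-89.6° Ω.
Step 4 — Power factor: PF = cos(φ) = Re(Z)/|Z| = 169/27236 = 0.006205.
Step 5 — Type: Im(Z) = -2.724e+04 ⇒ leading (phase φ = -89.6°).

PF = 0.006205 (leading, φ = -89.6°)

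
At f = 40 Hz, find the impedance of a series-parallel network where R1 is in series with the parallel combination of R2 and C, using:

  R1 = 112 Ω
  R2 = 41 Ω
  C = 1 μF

Step 1 — Angular frequency: ω = 2π·f = 2π·40 = 251.3 rad/s.
Step 2 — Component impedances:
  R1: Z = R = 112 Ω
  R2: Z = R = 41 Ω
  C: Z = 1/(jωC) = -j/(ω·C) = 0 - j3979 Ω
Step 3 — Parallel branch: R2 || C = 1/(1/R2 + 1/C) = 41 - j0.4224 Ω.
Step 4 — Series with R1: Z_total = R1 + (R2 || C) = 153 - j0.4224 Ω = 153∠-0.2° Ω.

Z = 153 - j0.4224 Ω = 153∠-0.2° Ω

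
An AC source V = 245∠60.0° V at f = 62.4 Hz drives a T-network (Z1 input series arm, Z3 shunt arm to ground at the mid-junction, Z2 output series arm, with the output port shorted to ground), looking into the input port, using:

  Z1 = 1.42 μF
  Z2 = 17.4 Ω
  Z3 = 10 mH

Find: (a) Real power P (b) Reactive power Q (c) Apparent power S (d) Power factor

Step 1 — Angular frequency: ω = 2π·f = 2π·62.4 = 392.1 rad/s.
Step 2 — Component impedances:
  Z1: Z = 1/(jωC) = -j/(ω·C) = 0 - j1796 Ω
  Z2: Z = R = 17.4 Ω
  Z3: Z = jωL = j·392.1·0.01 = 0 + j3.921 Ω
Step 3 — With the output port shorted to ground, the output series arm Z2 runs from the junction to ground; the shunt arm Z3 also runs from the junction to ground. They appear in parallel: Z3 || Z2 = 0.8408 + j3.731 Ω.
Step 4 — Series with input arm Z1: Z_in = Z1 + (Z3 || Z2) = 0.8408 - j1792 Ω = 1792∠-90.0° Ω.
Step 5 — Source phasor: V = 245∠60.0° V = 122.5 + j212.2 V.
Step 6 — Current: I = V / Z = -0.1183 + j0.0684 A = 0.1367∠150.0° A.
Step 7 — Complex power: S = V·I* = 0.01571 - j33.49 VA.
Step 8 — Real power: P = Re(S) = 0.01571 W.
Step 9 — Reactive power: Q = Im(S) = -33.49 VAR.
Step 10 — Apparent power: |S| = 33.49 VA.
Step 11 — Power factor: PF = P/|S| = 0.0004691 (leading).

(a) P = 0.01571 W  (b) Q = -33.49 VAR  (c) S = 33.49 VA  (d) PF = 0.0004691 (leading)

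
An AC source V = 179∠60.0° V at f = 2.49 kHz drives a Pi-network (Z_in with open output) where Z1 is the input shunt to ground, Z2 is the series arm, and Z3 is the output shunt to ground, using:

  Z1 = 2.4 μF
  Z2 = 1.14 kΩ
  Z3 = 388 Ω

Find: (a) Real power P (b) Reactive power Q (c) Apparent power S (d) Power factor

Step 1 — Angular frequency: ω = 2π·f = 2π·2490 = 1.565e+04 rad/s.
Step 2 — Component impedances:
  Z1: Z = 1/(jωC) = -j/(ω·C) = 0 - j26.63 Ω
  Z2: Z = R = 1140 Ω
  Z3: Z = R = 388 Ω
Step 3 — With open output, the series arm Z2 and the output shunt Z3 appear in series to ground: Z2 + Z3 = 1528 Ω.
Step 4 — Parallel with input shunt Z1: Z_in = Z1 || (Z2 + Z3) = 0.464 - j26.62 Ω = 26.63∠-89.0° Ω.
Step 5 — Source phasor: V = 179∠60.0° V = 89.5 + j155 V.
Step 6 — Current: I = V / Z = -5.762 + j3.462 A = 6.722∠149.0° A.
Step 7 — Complex power: S = V·I* = 20.97 - j1203 VA.
Step 8 — Real power: P = Re(S) = 20.97 W.
Step 9 — Reactive power: Q = Im(S) = -1203 VAR.
Step 10 — Apparent power: |S| = 1203 VA.
Step 11 — Power factor: PF = P/|S| = 0.01743 (leading).

(a) P = 20.97 W  (b) Q = -1203 VAR  (c) S = 1203 VA  (d) PF = 0.01743 (leading)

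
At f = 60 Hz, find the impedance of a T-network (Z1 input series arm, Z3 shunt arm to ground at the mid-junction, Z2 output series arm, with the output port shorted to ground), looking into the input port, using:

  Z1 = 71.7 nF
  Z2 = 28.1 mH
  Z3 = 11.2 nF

Step 1 — Angular frequency: ω = 2π·f = 2π·60 = 377 rad/s.
Step 2 — Component impedances:
  Z1: Z = 1/(jωC) = -j/(ω·C) = 0 - j3.7e+04 Ω
  Z2: Z = jωL = j·377·0.0281 = 0 + j10.59 Ω
  Z3: Z = 1/(jωC) = -j/(ω·C) = 0 - j2.368e+05 Ω
Step 3 — With the output port shorted to ground, the output series arm Z2 runs from the junction to ground; the shunt arm Z3 also runs from the junction to ground. They appear in parallel: Z3 || Z2 = 0 + j10.59 Ω.
Step 4 — Series with input arm Z1: Z_in = Z1 + (Z3 || Z2) = 0 - j3.698e+04 Ω = 3.698e+04∠-90.0° Ω.

Z = 0 - j3.698e+04 Ω = 3.698e+04∠-90.0° Ω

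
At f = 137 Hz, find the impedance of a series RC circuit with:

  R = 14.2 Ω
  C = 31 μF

Step 1 — Angular frequency: ω = 2π·f = 2π·137 = 860.8 rad/s.
Step 2 — Component impedances:
  R: Z = R = 14.2 Ω
  C: Z = 1/(jωC) = -j/(ω·C) = 0 - j37.47 Ω
Step 3 — Series combination: Z_total = R + C = 14.2 - j37.47 Ω = 40.07∠-69.2° Ω.

Z = 14.2 - j37.47 Ω = 40.07∠-69.2° Ω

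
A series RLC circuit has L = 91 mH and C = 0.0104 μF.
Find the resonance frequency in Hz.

Step 1 — Resonance condition Im(Z)=0 gives ω₀ = 1/√(LC).
Step 2 — ω₀ = 1/√(0.091·1.04e-08) = 3.251e+04 rad/s.
Step 3 — f₀ = ω₀/(2π) = 5173 Hz.

f₀ = 5173 Hz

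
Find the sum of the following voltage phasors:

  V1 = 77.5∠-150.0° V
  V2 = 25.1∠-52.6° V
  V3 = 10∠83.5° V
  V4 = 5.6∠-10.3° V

Step 1 — Convert each phasor to rectangular form:
  V1 = 77.5·(cos(-150.0°) + j·sin(-150.0°)) = -67.12 - j38.75 V
  V2 = 25.1·(cos(-52.6°) + j·sin(-52.6°)) = 15.25 - j19.94 V
  V3 = 10·(cos(83.5°) + j·sin(83.5°)) = 1.132 + j9.936 V
  V4 = 5.6·(cos(-10.3°) + j·sin(-10.3°)) = 5.51 - j1.001 V
Step 2 — Sum components: V_total = -45.23 - j49.76 V.
Step 3 — Convert to polar: |V_total| = 67.24 V, ∠V_total = -132.3°.

V_total = 67.24∠-132.3° V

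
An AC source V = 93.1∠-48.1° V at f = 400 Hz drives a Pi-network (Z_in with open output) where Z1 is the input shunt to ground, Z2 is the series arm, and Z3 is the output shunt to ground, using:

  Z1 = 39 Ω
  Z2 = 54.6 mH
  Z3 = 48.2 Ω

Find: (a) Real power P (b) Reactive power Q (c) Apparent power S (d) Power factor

Step 1 — Angular frequency: ω = 2π·f = 2π·400 = 2513 rad/s.
Step 2 — Component impedances:
  Z1: Z = R = 39 Ω
  Z2: Z = jωL = j·2513·0.0546 = 0 + j137.2 Ω
  Z3: Z = R = 48.2 Ω
Step 3 — With open output, the series arm Z2 and the output shunt Z3 appear in series to ground: Z2 + Z3 = 48.2 + j137.2 Ω.
Step 4 — Parallel with input shunt Z1: Z_in = Z1 || (Z2 + Z3) = 33.98 + j7.896 Ω = 34.89∠13.1° Ω.
Step 5 — Source phasor: V = 93.1∠-48.1° V = 62.18 - j69.3 V.
Step 6 — Current: I = V / Z = 1.286 - j2.338 A = 2.669∠-61.2° A.
Step 7 — Complex power: S = V·I* = 242 + j56.23 VA.
Step 8 — Real power: P = Re(S) = 242 W.
Step 9 — Reactive power: Q = Im(S) = 56.23 VAR.
Step 10 — Apparent power: |S| = 248.4 VA.
Step 11 — Power factor: PF = P/|S| = 0.9741 (lagging).

(a) P = 242 W  (b) Q = 56.23 VAR  (c) S = 248.4 VA  (d) PF = 0.9741 (lagging)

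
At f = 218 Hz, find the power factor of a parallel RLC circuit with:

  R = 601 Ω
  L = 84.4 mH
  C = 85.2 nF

Step 1 — Angular frequency: ω = 2π·f = 2π·218 = 1370 rad/s.
Step 2 — Component impedances:
  R: Z = R = 601 Ω
  L: Z = jωL = j·1370·0.0844 = 0 + j115.6 Ω
  C: Z = 1/(jωC) = -j/(ω·C) = 0 - j8569 Ω
Step 3 — Parallel combination: 1/Z_total = 1/R + 1/L + 1/C; Z_total = 22.01 + j112.9 Ω = 115∠79.0° Ω.
Step 4 — Power factor: PF = cos(φ) = Re(Z)/|Z| = 22.01/115 = 0.1914.
Step 5 — Type: Im(Z) = 112.9 ⇒ lagging (phase φ = 79.0°).

PF = 0.1914 (lagging, φ = 79.0°)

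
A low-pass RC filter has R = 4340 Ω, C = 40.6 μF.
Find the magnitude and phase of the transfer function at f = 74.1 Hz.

Step 1 — Angular frequency: ω = 2π·74.1 = 465.6 rad/s.
Step 2 — Transfer function: H(jω) = 1/(1 + jωRC).
Step 3 — Denominator: 1 + jωRC = 1 + j·465.6·4340·4.06e-05 = 1 + j82.04.
Step 4 — H = 0.0001486 - j0.01219.
Step 5 — Magnitude: |H| = 0.01219 (-38.3 dB); phase: φ = -89.3°.

|H| = 0.01219 (-38.3 dB), φ = -89.3°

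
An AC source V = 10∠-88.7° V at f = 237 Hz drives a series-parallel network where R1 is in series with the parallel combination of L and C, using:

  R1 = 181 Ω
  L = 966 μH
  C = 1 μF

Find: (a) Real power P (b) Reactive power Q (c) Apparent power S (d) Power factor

Step 1 — Angular frequency: ω = 2π·f = 2π·237 = 1489 rad/s.
Step 2 — Component impedances:
  R1: Z = R = 181 Ω
  L: Z = jωL = j·1489·0.000966 = 0 + j1.438 Ω
  C: Z = 1/(jωC) = -j/(ω·C) = 0 - j671.5 Ω
Step 3 — Parallel branch: L || C = 1/(1/L + 1/C) = 0 + j1.442 Ω.
Step 4 — Series with R1: Z_total = R1 + (L || C) = 181 + j1.442 Ω = 181∠0.5° Ω.
Step 5 — Source phasor: V = 10∠-88.7° V = 0.2269 - j9.997 V.
Step 6 — Current: I = V / Z = 0.0008135 - j0.05524 A = 0.05525∠-89.2° A.
Step 7 — Complex power: S = V·I* = 0.5525 + j0.0044 VA.
Step 8 — Real power: P = Re(S) = 0.5525 W.
Step 9 — Reactive power: Q = Im(S) = 0.0044 VAR.
Step 10 — Apparent power: |S| = 0.5525 VA.
Step 11 — Power factor: PF = P/|S| = 1 (lagging).

(a) P = 0.5525 W  (b) Q = 0.0044 VAR  (c) S = 0.5525 VA  (d) PF = 1 (lagging)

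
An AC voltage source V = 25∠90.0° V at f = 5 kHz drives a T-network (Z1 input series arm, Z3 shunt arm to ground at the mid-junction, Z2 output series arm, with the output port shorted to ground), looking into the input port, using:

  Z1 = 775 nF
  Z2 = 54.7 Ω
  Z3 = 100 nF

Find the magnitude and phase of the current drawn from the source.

Step 1 — Angular frequency: ω = 2π·f = 2π·5000 = 3.142e+04 rad/s.
Step 2 — Component impedances:
  Z1: Z = 1/(jωC) = -j/(ω·C) = 0 - j41.07 Ω
  Z2: Z = R = 54.7 Ω
  Z3: Z = 1/(jωC) = -j/(ω·C) = 0 - j318.3 Ω
Step 3 — With the output port shorted to ground, the output series arm Z2 runs from the junction to ground; the shunt arm Z3 also runs from the junction to ground. They appear in parallel: Z3 || Z2 = 53.13 - j9.13 Ω.
Step 4 — Series with input arm Z1: Z_in = Z1 + (Z3 || Z2) = 53.13 - j50.2 Ω = 73.1∠-43.4° Ω.
Step 5 — Source phasor: V = 25∠90.0° V = 0 + j25 V.
Step 6 — Ohm's law: I = V / Z_total = (0 + j25) / (53.13 - j50.2) = -0.2349 + j0.2486 A.
Step 7 — Convert to polar: |I| = 0.342 A, ∠I = 133.4°.

I = 0.342∠133.4° A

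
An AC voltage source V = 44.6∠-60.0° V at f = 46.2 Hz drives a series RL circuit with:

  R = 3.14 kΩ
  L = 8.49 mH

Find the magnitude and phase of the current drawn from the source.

Step 1 — Angular frequency: ω = 2π·f = 2π·46.2 = 290.3 rad/s.
Step 2 — Component impedances:
  R: Z = R = 3140 Ω
  L: Z = jωL = j·290.3·0.00849 = 0 + j2.465 Ω
Step 3 — Series combination: Z_total = R + L = 3140 + j2.465 Ω = 3140∠0.0° Ω.
Step 4 — Source phasor: V = 44.6∠-60.0° V = 22.3 - j38.62 V.
Step 5 — Ohm's law: I = V / Z_total = (22.3 - j38.62) / (3140 + j2.465) = 0.007092 - j0.01231 A.
Step 6 — Convert to polar: |I| = 0.0142 A, ∠I = -60.0°.

I = 0.0142∠-60.0° A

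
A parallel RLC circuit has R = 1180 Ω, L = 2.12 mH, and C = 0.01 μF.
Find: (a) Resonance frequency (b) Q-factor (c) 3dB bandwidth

Step 1 — Resonance: ω₀ = 1/√(LC) = 1/√(0.00212·1e-08) = 2.172e+05 rad/s.
Step 2 — f₀ = ω₀/(2π) = 3.457e+04 Hz.
Step 3 — Parallel Q: Q = R/(ω₀L) = 1180/(2.172e+05·0.00212) = 2.563.
Step 4 — Bandwidth: Δω = ω₀/Q = 8.475e+04 rad/s; BW = Δω/(2π) = 1.349e+04 Hz.

(a) f₀ = 3.457e+04 Hz  (b) Q = 2.563  (c) BW = 1.349e+04 Hz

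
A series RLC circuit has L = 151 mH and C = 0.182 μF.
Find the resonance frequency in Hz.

Step 1 — Resonance condition Im(Z)=0 gives ω₀ = 1/√(LC).
Step 2 — ω₀ = 1/√(0.151·1.82e-07) = 6032 rad/s.
Step 3 — f₀ = ω₀/(2π) = 960.1 Hz.

f₀ = 960.1 Hz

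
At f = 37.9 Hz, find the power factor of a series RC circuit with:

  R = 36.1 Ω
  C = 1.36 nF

Step 1 — Angular frequency: ω = 2π·f = 2π·37.9 = 238.1 rad/s.
Step 2 — Component impedances:
  R: Z = R = 36.1 Ω
  C: Z = 1/(jωC) = -j/(ω·C) = 0 - j3.088e+06 Ω
Step 3 — Series combination: Z_total = R + C = 36.1 - j3.088e+06 Ω = 3.088e+06∠-90.0° Ω.
Step 4 — Power factor: PF = cos(φ) = Re(Z)/|Z| = 36.1/3.088e+06 = 1.169e-05.
Step 5 — Type: Im(Z) = -3.088e+06 ⇒ leading (phase φ = -90.0°).

PF = 1.169e-05 (leading, φ = -90.0°)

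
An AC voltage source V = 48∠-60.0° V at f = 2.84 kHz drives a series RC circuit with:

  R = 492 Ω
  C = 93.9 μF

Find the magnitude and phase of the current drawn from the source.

Step 1 — Angular frequency: ω = 2π·f = 2π·2840 = 1.784e+04 rad/s.
Step 2 — Component impedances:
  R: Z = R = 492 Ω
  C: Z = 1/(jωC) = -j/(ω·C) = 0 - j0.5968 Ω
Step 3 — Series combination: Z_total = R + C = 492 - j0.5968 Ω = 492∠-0.1° Ω.
Step 4 — Source phasor: V = 48∠-60.0° V = 24 - j41.57 V.
Step 5 — Ohm's law: I = V / Z_total = (24 - j41.57) / (492 - j0.5968) = 0.04888 - j0.08443 A.
Step 6 — Convert to polar: |I| = 0.09756 A, ∠I = -59.9°.

I = 0.09756∠-59.9° A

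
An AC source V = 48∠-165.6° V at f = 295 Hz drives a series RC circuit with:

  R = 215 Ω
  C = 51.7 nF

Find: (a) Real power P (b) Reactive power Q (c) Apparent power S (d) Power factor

Step 1 — Angular frequency: ω = 2π·f = 2π·295 = 1854 rad/s.
Step 2 — Component impedances:
  R: Z = R = 215 Ω
  C: Z = 1/(jωC) = -j/(ω·C) = 0 - j1.044e+04 Ω
Step 3 — Series combination: Z_total = R + C = 215 - j1.044e+04 Ω = 1.044e+04∠-88.8° Ω.
Step 4 — Source phasor: V = 48∠-165.6° V = -46.49 - j11.94 V.
Step 5 — Current: I = V / Z = 0.001052 - j0.004477 A = 0.004599∠-76.8° A.
Step 6 — Complex power: S = V·I* = 0.004547 - j0.2207 VA.
Step 7 — Real power: P = Re(S) = 0.004547 W.
Step 8 — Reactive power: Q = Im(S) = -0.2207 VAR.
Step 9 — Apparent power: |S| = 0.2207 VA.
Step 10 — Power factor: PF = P/|S| = 0.0206 (leading).

(a) P = 0.004547 W  (b) Q = -0.2207 VAR  (c) S = 0.2207 VA  (d) PF = 0.0206 (leading)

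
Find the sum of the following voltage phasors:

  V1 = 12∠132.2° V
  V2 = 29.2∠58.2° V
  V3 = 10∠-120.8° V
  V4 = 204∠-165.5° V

Step 1 — Convert each phasor to rectangular form:
  V1 = 12·(cos(132.2°) + j·sin(132.2°)) = -8.061 + j8.89 V
  V2 = 29.2·(cos(58.2°) + j·sin(58.2°)) = 15.39 + j24.82 V
  V3 = 10·(cos(-120.8°) + j·sin(-120.8°)) = -5.12 - j8.59 V
  V4 = 204·(cos(-165.5°) + j·sin(-165.5°)) = -197.5 - j51.08 V
Step 2 — Sum components: V_total = -195.3 - j25.96 V.
Step 3 — Convert to polar: |V_total| = 197 V, ∠V_total = -172.4°.

V_total = 197∠-172.4° V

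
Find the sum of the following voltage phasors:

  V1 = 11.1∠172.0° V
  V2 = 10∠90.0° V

Step 1 — Convert each phasor to rectangular form:
  V1 = 11.1·(cos(172.0°) + j·sin(172.0°)) = -10.99 + j1.545 V
  V2 = 10·(cos(90.0°) + j·sin(90.0°)) = 0 + j10 V
Step 2 — Sum components: V_total = -10.99 + j11.54 V.
Step 3 — Convert to polar: |V_total| = 15.94 V, ∠V_total = 133.6°.

V_total = 15.94∠133.6° V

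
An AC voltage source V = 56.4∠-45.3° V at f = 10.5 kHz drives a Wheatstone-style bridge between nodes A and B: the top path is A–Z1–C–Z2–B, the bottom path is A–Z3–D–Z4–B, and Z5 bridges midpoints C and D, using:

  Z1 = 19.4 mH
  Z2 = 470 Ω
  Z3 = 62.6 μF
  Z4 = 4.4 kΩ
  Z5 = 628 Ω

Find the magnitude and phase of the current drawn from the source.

Step 1 — Angular frequency: ω = 2π·f = 2π·1.05e+04 = 6.597e+04 rad/s.
Step 2 — Component impedances:
  Z1: Z = jωL = j·6.597e+04·0.0194 = 0 + j1280 Ω
  Z2: Z = R = 470 Ω
  Z3: Z = 1/(jωC) = -j/(ω·C) = 0 - j0.2421 Ω
  Z4: Z = R = 4400 Ω
  Z5: Z = R = 628 Ω
Step 3 — Bridge requires nodal analysis (the Z5 bridge couples midpoints C and D, so the two paths cannot be reduced to a simple series/parallel combination). Setting node B to ground and injecting 1 A at node A, the 3-node admittance system at A, C, D solves to V_A = Z_AB = 806.7 + j165.8 Ω = 823.6∠11.6° Ω.
Step 4 — Source phasor: V = 56.4∠-45.3° V = 39.67 - j40.09 V.
Step 5 — Ohm's law: I = V / Z_total = (39.67 - j40.09) / (806.7 + j165.8) = 0.03738 - j0.05738 A.
Step 6 — Convert to polar: |I| = 0.06848 A, ∠I = -56.9°.

I = 0.06848∠-56.9° A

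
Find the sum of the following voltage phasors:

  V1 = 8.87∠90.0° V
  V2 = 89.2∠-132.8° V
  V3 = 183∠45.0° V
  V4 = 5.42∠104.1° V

Step 1 — Convert each phasor to rectangular form:
  V1 = 8.87·(cos(90.0°) + j·sin(90.0°)) = 0 + j8.87 V
  V2 = 89.2·(cos(-132.8°) + j·sin(-132.8°)) = -60.61 - j65.45 V
  V3 = 183·(cos(45.0°) + j·sin(45.0°)) = 129.4 + j129.4 V
  V4 = 5.42·(cos(104.1°) + j·sin(104.1°)) = -1.32 + j5.257 V
Step 2 — Sum components: V_total = 67.47 + j78.08 V.
Step 3 — Convert to polar: |V_total| = 103.2 V, ∠V_total = 49.2°.

V_total = 103.2∠49.2° V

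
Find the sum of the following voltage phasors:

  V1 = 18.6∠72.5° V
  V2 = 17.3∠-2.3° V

Step 1 — Convert each phasor to rectangular form:
  V1 = 18.6·(cos(72.5°) + j·sin(72.5°)) = 5.593 + j17.74 V
  V2 = 17.3·(cos(-2.3°) + j·sin(-2.3°)) = 17.29 - j0.6943 V
Step 2 — Sum components: V_total = 22.88 + j17.04 V.
Step 3 — Convert to polar: |V_total| = 28.53 V, ∠V_total = 36.7°.

V_total = 28.53∠36.7° V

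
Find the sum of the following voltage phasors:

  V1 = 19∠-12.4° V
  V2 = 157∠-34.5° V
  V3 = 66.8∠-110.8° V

Step 1 — Convert each phasor to rectangular form:
  V1 = 19·(cos(-12.4°) + j·sin(-12.4°)) = 18.56 - j4.08 V
  V2 = 157·(cos(-34.5°) + j·sin(-34.5°)) = 129.4 - j88.93 V
  V3 = 66.8·(cos(-110.8°) + j·sin(-110.8°)) = -23.72 - j62.45 V
Step 2 — Sum components: V_total = 124.2 - j155.5 V.
Step 3 — Convert to polar: |V_total| = 199 V, ∠V_total = -51.4°.

V_total = 199∠-51.4° V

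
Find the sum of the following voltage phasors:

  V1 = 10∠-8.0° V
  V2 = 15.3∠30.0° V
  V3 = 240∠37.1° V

Step 1 — Convert each phasor to rectangular form:
  V1 = 10·(cos(-8.0°) + j·sin(-8.0°)) = 9.903 - j1.392 V
  V2 = 15.3·(cos(30.0°) + j·sin(30.0°)) = 13.25 + j7.65 V
  V3 = 240·(cos(37.1°) + j·sin(37.1°)) = 191.4 + j144.8 V
Step 2 — Sum components: V_total = 214.6 + j151 V.
Step 3 — Convert to polar: |V_total| = 262.4 V, ∠V_total = 35.1°.

V_total = 262.4∠35.1° V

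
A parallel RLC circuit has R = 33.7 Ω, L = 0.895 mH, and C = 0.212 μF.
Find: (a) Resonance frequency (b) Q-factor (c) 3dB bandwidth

Step 1 — Resonance: ω₀ = 1/√(LC) = 1/√(0.000895·2.12e-07) = 7.26e+04 rad/s.
Step 2 — f₀ = ω₀/(2π) = 1.155e+04 Hz.
Step 3 — Parallel Q: Q = R/(ω₀L) = 33.7/(7.26e+04·0.000895) = 0.5187.
Step 4 — Bandwidth: Δω = ω₀/Q = 1.4e+05 rad/s; BW = Δω/(2π) = 2.228e+04 Hz.

(a) f₀ = 1.155e+04 Hz  (b) Q = 0.5187  (c) BW = 2.228e+04 Hz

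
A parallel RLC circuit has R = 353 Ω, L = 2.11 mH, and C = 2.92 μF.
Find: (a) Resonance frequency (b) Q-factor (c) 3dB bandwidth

Step 1 — Resonance: ω₀ = 1/√(LC) = 1/√(0.00211·2.92e-06) = 1.274e+04 rad/s.
Step 2 — f₀ = ω₀/(2π) = 2028 Hz.
Step 3 — Parallel Q: Q = R/(ω₀L) = 353/(1.274e+04·0.00211) = 13.13.
Step 4 — Bandwidth: Δω = ω₀/Q = 970.2 rad/s; BW = Δω/(2π) = 154.4 Hz.

(a) f₀ = 2028 Hz  (b) Q = 13.13  (c) BW = 154.4 Hz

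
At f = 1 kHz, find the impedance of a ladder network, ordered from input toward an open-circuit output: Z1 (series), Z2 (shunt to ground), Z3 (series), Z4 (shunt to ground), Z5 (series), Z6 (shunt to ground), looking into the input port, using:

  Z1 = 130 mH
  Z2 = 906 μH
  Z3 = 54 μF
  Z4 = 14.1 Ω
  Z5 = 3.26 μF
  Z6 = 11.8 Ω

Step 1 — Angular frequency: ω = 2π·f = 2π·1000 = 6283 rad/s.
Step 2 — Component impedances:
  Z1: Z = jωL = j·6283·0.13 = 0 + j816.8 Ω
  Z2: Z = jωL = j·6283·0.000906 = 0 + j5.693 Ω
  Z3: Z = 1/(jωC) = -j/(ω·C) = 0 - j2.947 Ω
  Z4: Z = R = 14.1 Ω
  Z5: Z = 1/(jωC) = -j/(ω·C) = 0 - j48.82 Ω
  Z6: Z = R = 11.8 Ω
Step 3 — Ladder network (open output): work backward from the far end, alternating series and parallel combinations. Z_in = 2.607 + j822.6 Ω = 822.6∠89.8° Ω.

Z = 2.607 + j822.6 Ω = 822.6∠89.8° Ω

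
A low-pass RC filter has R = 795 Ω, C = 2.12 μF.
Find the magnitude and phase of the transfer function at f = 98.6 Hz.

Step 1 — Angular frequency: ω = 2π·98.6 = 619.5 rad/s.
Step 2 — Transfer function: H(jω) = 1/(1 + jωRC).
Step 3 — Denominator: 1 + jωRC = 1 + j·619.5·795·2.12e-06 = 1 + j1.044.
Step 4 — H = 0.4784 - j0.4995.
Step 5 — Magnitude: |H| = 0.6917 (-3.2 dB); phase: φ = -46.2°.

|H| = 0.6917 (-3.2 dB), φ = -46.2°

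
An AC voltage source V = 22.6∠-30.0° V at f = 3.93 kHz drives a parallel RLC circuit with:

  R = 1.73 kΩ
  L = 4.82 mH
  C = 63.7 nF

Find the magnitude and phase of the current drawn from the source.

Step 1 — Angular frequency: ω = 2π·f = 2π·3930 = 2.469e+04 rad/s.
Step 2 — Component impedances:
  R: Z = R = 1730 Ω
  L: Z = jωL = j·2.469e+04·0.00482 = 0 + j119 Ω
  C: Z = 1/(jωC) = -j/(ω·C) = 0 - j635.8 Ω
Step 3 — Parallel combination: 1/Z_total = 1/R + 1/L + 1/C; Z_total = 12.31 + j145.4 Ω = 145.9∠85.2° Ω.
Step 4 — Source phasor: V = 22.6∠-30.0° V = 19.57 - j11.3 V.
Step 5 — Ohm's law: I = V / Z_total = (19.57 - j11.3) / (12.31 + j145.4) = -0.06585 - j0.1402 A.
Step 6 — Convert to polar: |I| = 0.1549 A, ∠I = -115.2°.

I = 0.1549∠-115.2° A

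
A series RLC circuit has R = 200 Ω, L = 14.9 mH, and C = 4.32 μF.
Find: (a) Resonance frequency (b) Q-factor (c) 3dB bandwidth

Step 1 — Resonance: ω₀ = 1/√(LC) = 1/√(0.0149·4.32e-06) = 3942 rad/s.
Step 2 — f₀ = ω₀/(2π) = 627.3 Hz.
Step 3 — Series Q: Q = ω₀L/R = 3942·0.0149/200 = 0.2936.
Step 4 — Bandwidth: Δω = ω₀/Q = 1.342e+04 rad/s; BW = Δω/(2π) = 2136 Hz.

(a) f₀ = 627.3 Hz  (b) Q = 0.2936  (c) BW = 2136 Hz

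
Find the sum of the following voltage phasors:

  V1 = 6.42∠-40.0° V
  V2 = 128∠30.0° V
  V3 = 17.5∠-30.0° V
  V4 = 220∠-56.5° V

Step 1 — Convert each phasor to rectangular form:
  V1 = 6.42·(cos(-40.0°) + j·sin(-40.0°)) = 4.918 - j4.127 V
  V2 = 128·(cos(30.0°) + j·sin(30.0°)) = 110.9 + j64 V
  V3 = 17.5·(cos(-30.0°) + j·sin(-30.0°)) = 15.16 - j8.75 V
  V4 = 220·(cos(-56.5°) + j·sin(-56.5°)) = 121.4 - j183.5 V
Step 2 — Sum components: V_total = 252.4 - j132.3 V.
Step 3 — Convert to polar: |V_total| = 284.9 V, ∠V_total = -27.7°.

V_total = 284.9∠-27.7° V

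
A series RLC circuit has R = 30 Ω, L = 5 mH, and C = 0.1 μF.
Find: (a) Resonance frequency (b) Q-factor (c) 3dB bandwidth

Step 1 — Resonance condition Im(Z)=0 gives ω₀ = 1/√(LC).
Step 2 — ω₀ = 1/√(0.005·1e-07) = 4.472e+04 rad/s.
Step 3 — f₀ = ω₀/(2π) = 7118 Hz.
Step 4 — Series Q: Q = ω₀L/R = 4.472e+04·0.005/30 = 7.454.
Step 5 — 3dB bandwidth: Δω = ω₀/Q = 6000 rad/s; BW = Δω/(2π) = 954.9 Hz.

(a) f₀ = 7118 Hz  (b) Q = 7.454  (c) BW = 954.9 Hz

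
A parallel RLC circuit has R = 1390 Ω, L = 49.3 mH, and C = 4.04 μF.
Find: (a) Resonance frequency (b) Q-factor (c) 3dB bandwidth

Step 1 — Resonance: ω₀ = 1/√(LC) = 1/√(0.0493·4.04e-06) = 2241 rad/s.
Step 2 — f₀ = ω₀/(2π) = 356.6 Hz.
Step 3 — Parallel Q: Q = R/(ω₀L) = 1390/(2241·0.0493) = 12.58.
Step 4 — Bandwidth: Δω = ω₀/Q = 178.1 rad/s; BW = Δω/(2π) = 28.34 Hz.

(a) f₀ = 356.6 Hz  (b) Q = 12.58  (c) BW = 28.34 Hz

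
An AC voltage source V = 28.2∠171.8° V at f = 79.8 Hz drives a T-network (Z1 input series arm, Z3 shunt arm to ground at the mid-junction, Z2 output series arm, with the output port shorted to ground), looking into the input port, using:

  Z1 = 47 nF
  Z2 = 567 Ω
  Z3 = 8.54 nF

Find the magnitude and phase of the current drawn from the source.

Step 1 — Angular frequency: ω = 2π·f = 2π·79.8 = 501.4 rad/s.
Step 2 — Component impedances:
  Z1: Z = 1/(jωC) = -j/(ω·C) = 0 - j4.243e+04 Ω
  Z2: Z = R = 567 Ω
  Z3: Z = 1/(jωC) = -j/(ω·C) = 0 - j2.335e+05 Ω
Step 3 — With the output port shorted to ground, the output series arm Z2 runs from the junction to ground; the shunt arm Z3 also runs from the junction to ground. They appear in parallel: Z3 || Z2 = 567 - j1.377 Ω.
Step 4 — Series with input arm Z1: Z_in = Z1 + (Z3 || Z2) = 567 - j4.244e+04 Ω = 4.244e+04∠-89.2° Ω.
Step 5 — Source phasor: V = 28.2∠171.8° V = -27.91 + j4.022 V.
Step 6 — Ohm's law: I = V / Z_total = (-27.91 + j4.022) / (567 - j4.244e+04) = -0.0001036 - j0.0006564 A.
Step 7 — Convert to polar: |I| = 0.0006645 A, ∠I = -99.0°.

I = 0.0006645∠-99.0° A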